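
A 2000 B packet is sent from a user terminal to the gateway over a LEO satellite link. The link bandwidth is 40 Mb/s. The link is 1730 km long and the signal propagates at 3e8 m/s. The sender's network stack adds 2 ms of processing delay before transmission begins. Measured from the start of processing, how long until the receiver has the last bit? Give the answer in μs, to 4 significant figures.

L = 2000 × 8 = 16000 bits.
Transmission delay = L/R = 16000 / 40000000 = 400 μs.
Propagation delay = d/s = 1730000 m / 300000000 m/s = 5766.67 μs.
Plus processing delay 2 ms = 2000 μs.
Total = 8167 μs.

8167 μs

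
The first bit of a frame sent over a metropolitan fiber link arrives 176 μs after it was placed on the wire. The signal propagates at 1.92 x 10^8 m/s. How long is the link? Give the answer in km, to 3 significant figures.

d = s × t_prop = 192000000 × 0.000176 = 33.8 km.

33.8 km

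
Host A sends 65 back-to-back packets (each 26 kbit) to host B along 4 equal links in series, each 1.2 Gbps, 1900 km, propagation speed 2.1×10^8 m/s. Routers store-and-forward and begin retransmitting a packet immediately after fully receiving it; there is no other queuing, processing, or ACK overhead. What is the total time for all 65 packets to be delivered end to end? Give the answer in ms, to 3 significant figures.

Per-hop transmission t_tx = L/R = 26000/1200000000 = 0.0216667 ms.
Per-hop propagation t_prop = 1900000/210000000 = 9.04762 ms.
Pipeline fill: first packet needs 4·t_tx to clear all hops; remaining 64 packets each add one t_tx.
Total = (4+65-1)·t_tx + 4·t_prop = 68·0.0216667 + 4·9.04762 = 37.7 ms.

37.7 ms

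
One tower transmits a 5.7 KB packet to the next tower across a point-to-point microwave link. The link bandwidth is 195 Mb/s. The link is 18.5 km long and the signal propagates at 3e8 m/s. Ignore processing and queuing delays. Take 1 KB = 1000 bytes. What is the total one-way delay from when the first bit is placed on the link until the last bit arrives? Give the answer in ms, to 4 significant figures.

0.2955 ms

L = 45600 bits.
Transmission delay = L/R = 45600 / 195000000 = 0.233846 ms.
Propagation delay = d/s = 18500 m / 300000000 m/s = 0.0616667 ms.
Total = 0.2955 ms.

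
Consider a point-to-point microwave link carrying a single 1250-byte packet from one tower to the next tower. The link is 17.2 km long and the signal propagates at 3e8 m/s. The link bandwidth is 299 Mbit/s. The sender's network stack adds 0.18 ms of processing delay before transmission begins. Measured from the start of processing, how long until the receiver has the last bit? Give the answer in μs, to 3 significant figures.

271 μs

L = 1250 × 8 = 10000 bits.
Transmission delay = L/R = 10000 / 299000000 = 33.4448 μs.
Propagation delay = d/s = 17200 m / 300000000 m/s = 57.3333 μs.
Plus processing delay 0.18 ms = 180 μs.
Total = 271 μs.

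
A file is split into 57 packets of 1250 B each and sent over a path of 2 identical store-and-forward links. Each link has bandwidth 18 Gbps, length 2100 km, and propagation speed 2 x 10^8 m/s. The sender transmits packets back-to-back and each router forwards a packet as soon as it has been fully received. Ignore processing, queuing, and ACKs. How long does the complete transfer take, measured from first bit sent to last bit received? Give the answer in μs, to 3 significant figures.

Per-hop transmission t_tx = L/R = 10000/18000000000 = 0.555556 μs.
Per-hop propagation t_prop = 2100000/200000000 = 10500 μs.
Pipeline fill: first packet needs 2·t_tx to clear all hops; remaining 56 packets each add one t_tx.
Total = (2+57-1)·t_tx + 2·t_prop = 58·0.555556 + 2·10500 = 21000 μs.

21000 μs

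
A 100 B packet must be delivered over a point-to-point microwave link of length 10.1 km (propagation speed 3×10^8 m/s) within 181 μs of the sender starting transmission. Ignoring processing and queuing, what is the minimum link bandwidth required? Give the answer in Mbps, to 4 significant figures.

5.430 Mbps

L = 800 bits.
Propagation delay = 10100 / 300000000 = 33.6667 μs.
Transmission budget = 181 − 33.6667 = 147.333 μs.
R ≥ L / t_tx = 800 bits / 0.000147333 s = 5.430 Mbps.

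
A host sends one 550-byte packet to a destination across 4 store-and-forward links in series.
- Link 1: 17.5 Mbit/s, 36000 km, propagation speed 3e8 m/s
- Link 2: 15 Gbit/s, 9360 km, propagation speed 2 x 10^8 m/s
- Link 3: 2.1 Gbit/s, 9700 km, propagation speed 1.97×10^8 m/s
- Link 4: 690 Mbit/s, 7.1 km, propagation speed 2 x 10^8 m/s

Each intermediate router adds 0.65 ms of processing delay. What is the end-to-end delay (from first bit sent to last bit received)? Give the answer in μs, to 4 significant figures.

L = 550 × 8 = 4400 bits.
Transmission delays (L/R per hop): 251.429, 0.293333, 2.09524, 6.37681 μs; sum = 260.194 μs.
Propagation delays (d/s per hop): 120000, 46800, 49238.6, 35.5 μs; sum = 216074 μs.
Processing at 3 router(s): 3 × 0.65 ms = 1950 μs.
End-to-end = 218300 μs.

218300 μs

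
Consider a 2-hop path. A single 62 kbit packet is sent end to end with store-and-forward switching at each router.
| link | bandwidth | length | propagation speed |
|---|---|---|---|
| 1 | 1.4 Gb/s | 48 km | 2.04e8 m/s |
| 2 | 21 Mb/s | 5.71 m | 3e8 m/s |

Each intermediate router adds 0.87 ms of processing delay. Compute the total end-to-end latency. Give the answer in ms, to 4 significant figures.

4.102 ms

L = 62000 bits.
Transmission delays (L/R per hop): 0.0442857, 2.95238 ms; sum = 2.99667 ms.
Propagation delays (d/s per hop): 0.235294, 1.90333e-05 ms; sum = 0.235313 ms.
Processing at 1 router(s): 1 × 0.87 ms = 0.87 ms.
End-to-end = 4.102 ms.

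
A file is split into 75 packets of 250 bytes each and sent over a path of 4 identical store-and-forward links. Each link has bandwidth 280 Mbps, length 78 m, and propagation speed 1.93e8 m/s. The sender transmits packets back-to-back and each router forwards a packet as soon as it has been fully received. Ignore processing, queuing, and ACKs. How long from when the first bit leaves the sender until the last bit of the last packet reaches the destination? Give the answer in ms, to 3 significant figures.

Per-hop transmission t_tx = L/R = 2000/280000000 = 0.00714286 ms.
Per-hop propagation t_prop = 78/193000000 = 0.000404145 ms.
Pipeline fill: first packet needs 4·t_tx to clear all hops; remaining 74 packets each add one t_tx.
Total = (4+75-1)·t_tx + 4·t_prop = 78·0.00714286 + 4·0.000404145 = 0.559 ms.

0.559 ms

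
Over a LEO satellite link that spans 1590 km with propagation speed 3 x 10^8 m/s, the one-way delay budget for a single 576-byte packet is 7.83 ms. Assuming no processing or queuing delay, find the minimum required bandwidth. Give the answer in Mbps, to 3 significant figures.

1.82 Mbps

L = 4608 bits.
Propagation delay = 1590000 / 300000000 = 5.3 ms.
Transmission budget = 7.83 − 5.3 = 2.53 ms.
R ≥ L / t_tx = 4608 bits / 0.00253 s = 1.82 Mbps.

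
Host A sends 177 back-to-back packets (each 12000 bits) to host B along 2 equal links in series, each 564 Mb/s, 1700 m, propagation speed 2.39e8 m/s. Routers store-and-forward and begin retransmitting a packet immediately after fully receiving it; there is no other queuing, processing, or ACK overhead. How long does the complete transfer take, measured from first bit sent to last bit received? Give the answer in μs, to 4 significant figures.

3801 μs

Per-hop transmission t_tx = L/R = 12000/564000000 = 21.2766 μs.
Per-hop propagation t_prop = 1700/239000000 = 7.11297 μs.
Pipeline fill: first packet needs 2·t_tx to clear all hops; remaining 176 packets each add one t_tx.
Total = (2+177-1)·t_tx + 2·t_prop = 178·21.2766 + 2·7.11297 = 3801 μs.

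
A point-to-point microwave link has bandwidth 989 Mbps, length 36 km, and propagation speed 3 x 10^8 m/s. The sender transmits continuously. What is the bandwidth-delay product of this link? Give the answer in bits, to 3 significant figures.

119000 bits

Propagation delay = 36000 / 300000000 = 0.00012 s.
BDP = R × t_prop = 989000000 × 0.00012 = 118680 bits.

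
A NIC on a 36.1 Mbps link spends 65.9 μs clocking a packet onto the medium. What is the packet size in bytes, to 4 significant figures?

297.4 bytes

L = R × t_tx = 36100000 b/s × 6.59e-05 s = 2378.99 bits.
In bytes: 2378.99 / 8 = 297.4 bytes.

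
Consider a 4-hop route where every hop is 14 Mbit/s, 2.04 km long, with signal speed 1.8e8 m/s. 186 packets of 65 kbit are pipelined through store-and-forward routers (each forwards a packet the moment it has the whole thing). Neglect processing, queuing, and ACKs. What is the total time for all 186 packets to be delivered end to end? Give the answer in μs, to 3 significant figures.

878000 μs

Per-hop transmission t_tx = L/R = 65000/14000000 = 4642.86 μs.
Per-hop propagation t_prop = 2040/180000000 = 11.3333 μs.
Pipeline fill: first packet needs 4·t_tx to clear all hops; remaining 185 packets each add one t_tx.
Total = (4+186-1)·t_tx + 4·t_prop = 189·4642.86 + 4·11.3333 = 878000 μs.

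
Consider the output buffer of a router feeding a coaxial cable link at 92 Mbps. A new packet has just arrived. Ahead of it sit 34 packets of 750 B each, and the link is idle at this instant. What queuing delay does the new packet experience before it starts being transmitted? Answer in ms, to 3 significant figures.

2.22 ms

Each queued packet: L/R = 6000/92000000 = 0.0652174 ms.
34 queued → 2.21739 ms.
Queuing delay = 2.22 ms.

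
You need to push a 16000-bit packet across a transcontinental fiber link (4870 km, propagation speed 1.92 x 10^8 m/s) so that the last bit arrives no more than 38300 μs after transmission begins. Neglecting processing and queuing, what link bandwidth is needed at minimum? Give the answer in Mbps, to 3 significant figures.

1.24 Mbps

Propagation delay = 4870000 / 192000000 = 25364.6 μs.
Transmission budget = 38300 − 25364.6 = 12935.4 μs.
R ≥ L / t_tx = 16000 bits / 0.0129354 s = 1.24 Mbps.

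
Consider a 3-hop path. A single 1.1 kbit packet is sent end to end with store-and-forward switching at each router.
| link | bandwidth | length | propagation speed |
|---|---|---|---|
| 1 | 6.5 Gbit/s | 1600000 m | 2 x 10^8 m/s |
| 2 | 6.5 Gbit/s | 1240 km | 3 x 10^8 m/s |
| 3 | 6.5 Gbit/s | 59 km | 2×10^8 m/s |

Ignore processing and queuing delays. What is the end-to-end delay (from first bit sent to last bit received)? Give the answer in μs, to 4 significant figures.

L = 1100 bits.
Transmission delay per hop = L/R = 1100/6500000000 = 0.169231 μs; 3 hops → 0.507692 μs.
Propagation delays (d/s per hop): 8000, 4133.33, 295 μs; sum = 12428.3 μs.
End-to-end = 12430 μs.

12430 μs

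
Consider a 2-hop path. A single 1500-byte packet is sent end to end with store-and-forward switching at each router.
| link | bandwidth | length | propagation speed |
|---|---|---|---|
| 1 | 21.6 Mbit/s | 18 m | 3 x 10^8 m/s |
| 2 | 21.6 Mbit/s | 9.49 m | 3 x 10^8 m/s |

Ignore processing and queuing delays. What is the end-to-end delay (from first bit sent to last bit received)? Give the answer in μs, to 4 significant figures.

L = 1500 × 8 = 12000 bits.
Transmission delay per hop = L/R = 12000/21600000 = 555.556 μs; 2 hops → 1111.11 μs.
Propagation delays (d/s per hop): 0.06, 0.0316333 μs; sum = 0.0916333 μs.
End-to-end = 1111 μs.

1111 μs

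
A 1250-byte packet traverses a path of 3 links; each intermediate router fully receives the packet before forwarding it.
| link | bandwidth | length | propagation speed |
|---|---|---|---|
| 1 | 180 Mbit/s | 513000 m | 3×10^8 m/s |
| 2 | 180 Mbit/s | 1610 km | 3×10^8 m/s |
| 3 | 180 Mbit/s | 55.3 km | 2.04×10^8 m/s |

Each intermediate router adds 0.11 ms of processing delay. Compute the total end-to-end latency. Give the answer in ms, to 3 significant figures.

L = 1250 × 8 = 10000 bits.
Transmission delay per hop = L/R = 10000/180000000 = 0.0555556 ms; 3 hops → 0.166667 ms.
Propagation delays (d/s per hop): 1.71, 5.36667, 0.271078 ms; sum = 7.34775 ms.
Processing at 2 router(s): 2 × 0.11 ms = 0.22 ms.
End-to-end = 7.73 ms.

7.73 ms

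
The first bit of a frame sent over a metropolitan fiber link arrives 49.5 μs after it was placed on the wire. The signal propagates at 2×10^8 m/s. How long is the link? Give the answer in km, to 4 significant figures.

9.900 km

d = s × t_prop = 200000000 × 4.95e-05 = 9.900 km.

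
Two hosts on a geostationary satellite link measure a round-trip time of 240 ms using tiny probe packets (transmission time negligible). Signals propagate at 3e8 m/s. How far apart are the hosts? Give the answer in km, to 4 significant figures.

36000 km

One-way propagation = RTT/2 = 120 ms.
d = s × t = 300000000 × 0.12 = 36000 km.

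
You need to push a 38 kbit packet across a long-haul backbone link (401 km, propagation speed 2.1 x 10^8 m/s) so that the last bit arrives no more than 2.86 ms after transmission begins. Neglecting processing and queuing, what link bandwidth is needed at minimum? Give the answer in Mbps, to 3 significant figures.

40.0 Mbps

Propagation delay = 401000 / 210000000 = 1.90952 ms.
Transmission budget = 2.86 − 1.90952 = 0.950476 ms.
R ≥ L / t_tx = 38000 bits / 0.000950476 s = 40.0 Mbps.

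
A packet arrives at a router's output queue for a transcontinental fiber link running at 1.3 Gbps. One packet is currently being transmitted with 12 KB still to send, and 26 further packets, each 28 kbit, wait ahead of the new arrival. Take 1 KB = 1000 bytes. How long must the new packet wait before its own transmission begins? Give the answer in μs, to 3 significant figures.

Each queued packet: L/R = 28000/1300000000 = 21.5385 μs.
26 queued → 560 μs.
Plus remaining 96000 bits of current packet: 73.8462 μs.
Queuing delay = 634 μs.

634 μs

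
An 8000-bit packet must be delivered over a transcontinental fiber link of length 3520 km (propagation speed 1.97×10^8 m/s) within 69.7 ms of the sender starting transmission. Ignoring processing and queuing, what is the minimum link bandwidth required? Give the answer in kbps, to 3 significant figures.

154 kbps

Propagation delay = 3520000 / 197000000 = 17.868 ms.
Transmission budget = 69.7 − 17.868 = 51.832 ms.
R ≥ L / t_tx = 8000 bits / 0.051832 s = 154 kbps.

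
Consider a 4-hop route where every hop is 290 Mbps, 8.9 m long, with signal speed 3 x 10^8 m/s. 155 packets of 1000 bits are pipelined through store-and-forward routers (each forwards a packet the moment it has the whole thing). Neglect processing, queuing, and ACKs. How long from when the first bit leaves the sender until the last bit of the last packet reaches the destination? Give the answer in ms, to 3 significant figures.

Per-hop transmission t_tx = L/R = 1000/290000000 = 0.00344828 ms.
Per-hop propagation t_prop = 8.9/300000000 = 2.96667e-05 ms.
Pipeline fill: first packet needs 4·t_tx to clear all hops; remaining 154 packets each add one t_tx.
Total = (4+155-1)·t_tx + 4·t_prop = 158·0.00344828 + 4·2.96667e-05 = 0.545 ms.

0.545 ms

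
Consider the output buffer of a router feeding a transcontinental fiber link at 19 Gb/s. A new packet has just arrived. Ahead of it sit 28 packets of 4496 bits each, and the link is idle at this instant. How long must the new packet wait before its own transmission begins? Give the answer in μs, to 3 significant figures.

6.63 μs

Each queued packet: L/R = 4496/19000000000 = 0.236632 μs.
28 queued → 6.62568 μs.
Queuing delay = 6.63 μs.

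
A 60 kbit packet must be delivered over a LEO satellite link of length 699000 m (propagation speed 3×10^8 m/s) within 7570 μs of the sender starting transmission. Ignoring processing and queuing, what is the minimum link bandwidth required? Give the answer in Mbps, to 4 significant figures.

Propagation delay = 699000 / 300000000 = 2330 μs.
Transmission budget = 7570 − 2330 = 5240 μs.
R ≥ L / t_tx = 60000 bits / 0.00524 s = 11.45 Mbps.

11.45 Mbps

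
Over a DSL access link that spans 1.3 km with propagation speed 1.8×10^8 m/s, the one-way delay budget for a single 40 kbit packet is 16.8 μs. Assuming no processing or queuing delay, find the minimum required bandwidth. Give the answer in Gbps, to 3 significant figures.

Propagation delay = 1300 / 180000000 = 7.22222 μs.
Transmission budget = 16.8 − 7.22222 = 9.57778 μs.
R ≥ L / t_tx = 40000 bits / 9.57778e-06 s = 4.18 Gbps.

4.18 Gbps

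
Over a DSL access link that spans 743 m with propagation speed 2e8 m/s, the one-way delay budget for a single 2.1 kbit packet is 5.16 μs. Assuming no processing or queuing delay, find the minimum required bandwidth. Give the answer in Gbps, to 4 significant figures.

1.453 Gbps

Propagation delay = 743 / 200000000 = 3.715 μs.
Transmission budget = 5.16 − 3.715 = 1.445 μs.
R ≥ L / t_tx = 2100 bits / 1.445e-06 s = 1.453 Gbps.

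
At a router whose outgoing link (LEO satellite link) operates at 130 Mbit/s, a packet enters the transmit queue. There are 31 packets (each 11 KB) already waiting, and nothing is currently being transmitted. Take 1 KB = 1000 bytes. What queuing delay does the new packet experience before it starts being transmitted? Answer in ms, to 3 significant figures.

21.0 ms

Each queued packet: L/R = 88000/130000000 = 0.676923 ms.
31 queued → 20.9846 ms.
Queuing delay = 21.0 ms.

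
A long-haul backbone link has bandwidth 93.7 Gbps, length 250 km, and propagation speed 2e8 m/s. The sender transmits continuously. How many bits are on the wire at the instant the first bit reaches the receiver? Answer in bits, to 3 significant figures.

117000000 bits

Propagation delay = 250000 / 200000000 = 0.00125 s.
BDP = R × t_prop = 93700000000 × 0.00125 = 117125000 bits.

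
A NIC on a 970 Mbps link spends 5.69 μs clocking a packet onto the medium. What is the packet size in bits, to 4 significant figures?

L = R × t_tx = 970000000 b/s × 5.69e-06 s = 5519.3 bits.

5519 bits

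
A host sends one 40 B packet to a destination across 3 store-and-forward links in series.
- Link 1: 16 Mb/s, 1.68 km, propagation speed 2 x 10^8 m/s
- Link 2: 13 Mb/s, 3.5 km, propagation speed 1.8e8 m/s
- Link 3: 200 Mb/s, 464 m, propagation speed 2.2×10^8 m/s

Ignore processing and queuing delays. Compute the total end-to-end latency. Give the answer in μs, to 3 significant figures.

L = 40 × 8 = 320 bits.
Transmission delays (L/R per hop): 20, 24.6154, 1.6 μs; sum = 46.2154 μs.
Propagation delays (d/s per hop): 8.4, 19.4444, 2.10909 μs; sum = 29.9535 μs.
End-to-end = 76.2 μs.

76.2 μs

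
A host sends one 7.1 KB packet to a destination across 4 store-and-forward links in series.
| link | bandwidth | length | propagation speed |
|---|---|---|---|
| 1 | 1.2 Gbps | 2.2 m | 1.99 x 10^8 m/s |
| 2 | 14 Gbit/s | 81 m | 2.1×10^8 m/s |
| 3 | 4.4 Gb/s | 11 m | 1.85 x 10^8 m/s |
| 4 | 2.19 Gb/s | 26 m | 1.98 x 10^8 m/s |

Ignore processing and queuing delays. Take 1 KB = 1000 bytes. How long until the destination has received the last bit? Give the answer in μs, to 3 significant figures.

90.8 μs

L = 56800 bits.
Transmission delays (L/R per hop): 47.3333, 4.05714, 12.9091, 25.9361 μs; sum = 90.2356 μs.
Propagation delays (d/s per hop): 0.0110553, 0.385714, 0.0594595, 0.131313 μs; sum = 0.587542 μs.
End-to-end = 90.8 μs.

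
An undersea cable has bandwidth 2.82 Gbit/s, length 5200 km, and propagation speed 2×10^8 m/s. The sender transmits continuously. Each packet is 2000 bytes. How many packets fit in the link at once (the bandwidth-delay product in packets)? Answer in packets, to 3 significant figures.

4580 packets

Propagation delay = 5200000 / 200000000 = 0.026 s.
BDP = R × t_prop = 2820000000 × 0.026 = 73320000 bits.
In packets of 16000 bits: 4580 packets.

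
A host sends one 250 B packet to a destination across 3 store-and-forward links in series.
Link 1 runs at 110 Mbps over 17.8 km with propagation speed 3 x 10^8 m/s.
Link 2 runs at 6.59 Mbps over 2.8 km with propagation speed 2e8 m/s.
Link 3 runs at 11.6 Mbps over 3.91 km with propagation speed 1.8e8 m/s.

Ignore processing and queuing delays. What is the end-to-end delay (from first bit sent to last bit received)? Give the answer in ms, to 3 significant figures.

0.589 ms

L = 250 × 8 = 2000 bits.
Transmission delays (L/R per hop): 0.0181818, 0.30349, 0.172414 ms; sum = 0.494086 ms.
Propagation delays (d/s per hop): 0.0593333, 0.014, 0.0217222 ms; sum = 0.0950556 ms.
End-to-end = 0.589 ms.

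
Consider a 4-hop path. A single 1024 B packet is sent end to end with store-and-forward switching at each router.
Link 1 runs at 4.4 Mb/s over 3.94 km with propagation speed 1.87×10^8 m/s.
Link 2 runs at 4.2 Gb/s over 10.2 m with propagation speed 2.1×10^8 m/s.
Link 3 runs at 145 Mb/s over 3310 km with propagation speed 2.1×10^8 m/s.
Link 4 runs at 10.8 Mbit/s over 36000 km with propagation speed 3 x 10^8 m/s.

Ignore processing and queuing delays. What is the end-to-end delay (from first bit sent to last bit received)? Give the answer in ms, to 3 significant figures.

138 ms

L = 1024 × 8 = 8192 bits.
Transmission delays (L/R per hop): 1.86182, 0.00195048, 0.0564966, 0.758519 ms; sum = 2.67878 ms.
Propagation delays (d/s per hop): 0.0210695, 4.85714e-05, 15.7619, 120 ms; sum = 135.783 ms.
End-to-end = 138 ms.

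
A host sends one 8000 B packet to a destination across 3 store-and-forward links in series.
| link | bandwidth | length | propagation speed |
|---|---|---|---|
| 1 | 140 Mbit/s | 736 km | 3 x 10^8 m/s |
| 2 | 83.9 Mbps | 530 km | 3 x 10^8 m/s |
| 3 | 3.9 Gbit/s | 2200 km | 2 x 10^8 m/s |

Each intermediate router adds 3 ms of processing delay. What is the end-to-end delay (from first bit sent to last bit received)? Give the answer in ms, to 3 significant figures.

L = 8000 × 8 = 64000 bits.
Transmission delays (L/R per hop): 0.457143, 0.762813, 0.0164103 ms; sum = 1.23637 ms.
Propagation delays (d/s per hop): 2.45333, 1.76667, 11 ms; sum = 15.22 ms.
Processing at 2 router(s): 2 × 3 ms = 6 ms.
End-to-end = 22.5 ms.

22.5 ms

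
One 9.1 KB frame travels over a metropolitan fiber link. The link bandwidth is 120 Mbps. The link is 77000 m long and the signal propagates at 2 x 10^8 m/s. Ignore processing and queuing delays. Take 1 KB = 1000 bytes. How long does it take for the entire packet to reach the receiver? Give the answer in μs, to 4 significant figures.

L = 72800 bits.
Transmission delay = L/R = 72800 / 120000000 = 606.667 μs.
Propagation delay = d/s = 77000 m / 200000000 m/s = 385 μs.
Total = 991.7 μs.

991.7 μs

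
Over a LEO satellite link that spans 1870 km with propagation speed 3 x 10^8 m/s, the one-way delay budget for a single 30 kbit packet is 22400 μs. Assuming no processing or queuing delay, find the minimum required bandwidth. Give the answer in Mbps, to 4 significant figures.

Propagation delay = 1870000 / 300000000 = 6233.33 μs.
Transmission budget = 22400 − 6233.33 = 16166.7 μs.
R ≥ L / t_tx = 30000 bits / 0.0161667 s = 1.856 Mbps.

1.856 Mbps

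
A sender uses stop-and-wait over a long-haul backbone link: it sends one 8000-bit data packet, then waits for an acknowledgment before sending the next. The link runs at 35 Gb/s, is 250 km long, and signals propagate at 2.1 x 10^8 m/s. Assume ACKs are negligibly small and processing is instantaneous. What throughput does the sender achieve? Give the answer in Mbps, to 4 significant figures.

3.360 Mbps

t_tx = L/R = 8000/35000000000 = 2.28571e-07 s.
t_prop = 250000/210000000 = 0.00119048 s; RTT = 0.00238095 s.
Cycle = t_tx + RTT = 0.00238118 s.
Throughput = L / cycle = 8000 / 0.00238118 = 3.360 Mbps.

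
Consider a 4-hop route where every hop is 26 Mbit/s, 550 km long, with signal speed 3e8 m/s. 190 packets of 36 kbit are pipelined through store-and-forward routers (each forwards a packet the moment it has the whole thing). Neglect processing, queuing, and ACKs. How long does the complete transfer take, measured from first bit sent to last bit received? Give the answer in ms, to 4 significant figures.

274.6 ms

Per-hop transmission t_tx = L/R = 36000/26000000 = 1.38462 ms.
Per-hop propagation t_prop = 550000/300000000 = 1.83333 ms.
Pipeline fill: first packet needs 4·t_tx to clear all hops; remaining 189 packets each add one t_tx.
Total = (4+190-1)·t_tx + 4·t_prop = 193·1.38462 + 4·1.83333 = 274.6 ms.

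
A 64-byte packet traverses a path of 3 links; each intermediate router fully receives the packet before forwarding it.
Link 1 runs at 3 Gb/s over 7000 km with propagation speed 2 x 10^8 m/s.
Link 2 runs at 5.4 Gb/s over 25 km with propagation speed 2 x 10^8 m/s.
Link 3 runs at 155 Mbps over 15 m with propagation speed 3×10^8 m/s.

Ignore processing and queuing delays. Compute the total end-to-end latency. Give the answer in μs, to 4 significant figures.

L = 64 × 8 = 512 bits.
Transmission delays (L/R per hop): 0.170667, 0.0948148, 3.30323 μs; sum = 3.56871 μs.
Propagation delays (d/s per hop): 35000, 125, 0.05 μs; sum = 35125.1 μs.
End-to-end = 35130 μs.

35130 μs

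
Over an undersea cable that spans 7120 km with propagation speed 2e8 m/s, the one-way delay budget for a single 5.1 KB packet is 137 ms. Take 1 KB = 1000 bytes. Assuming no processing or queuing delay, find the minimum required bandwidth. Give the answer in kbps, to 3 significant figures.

402 kbps

L = 40800 bits.
Propagation delay = 7120000 / 200000000 = 35.6 ms.
Transmission budget = 137 − 35.6 = 101.4 ms.
R ≥ L / t_tx = 40800 bits / 0.1014 s = 402 kbps.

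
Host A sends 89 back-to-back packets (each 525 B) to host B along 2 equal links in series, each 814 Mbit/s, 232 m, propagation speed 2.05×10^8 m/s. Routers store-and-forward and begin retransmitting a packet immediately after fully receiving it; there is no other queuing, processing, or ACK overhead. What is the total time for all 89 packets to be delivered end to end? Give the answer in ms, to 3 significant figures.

0.467 ms

Per-hop transmission t_tx = L/R = 4200/814000000 = 0.00515971 ms.
Per-hop propagation t_prop = 232/2.05e+08 = 0.00113171 ms.
Pipeline fill: first packet needs 2·t_tx to clear all hops; remaining 88 packets each add one t_tx.
Total = (2+89-1)·t_tx + 2·t_prop = 90·0.00515971 + 2·0.00113171 = 0.467 ms.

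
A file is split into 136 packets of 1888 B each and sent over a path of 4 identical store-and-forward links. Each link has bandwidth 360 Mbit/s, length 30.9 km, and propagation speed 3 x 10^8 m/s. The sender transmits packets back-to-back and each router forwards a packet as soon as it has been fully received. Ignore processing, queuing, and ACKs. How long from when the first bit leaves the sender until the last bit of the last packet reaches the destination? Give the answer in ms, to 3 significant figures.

Per-hop transmission t_tx = L/R = 15104/360000000 = 0.0419556 ms.
Per-hop propagation t_prop = 30900/300000000 = 0.103 ms.
Pipeline fill: first packet needs 4·t_tx to clear all hops; remaining 135 packets each add one t_tx.
Total = (4+136-1)·t_tx + 4·t_prop = 139·0.0419556 + 4·0.103 = 6.24 ms.

6.24 ms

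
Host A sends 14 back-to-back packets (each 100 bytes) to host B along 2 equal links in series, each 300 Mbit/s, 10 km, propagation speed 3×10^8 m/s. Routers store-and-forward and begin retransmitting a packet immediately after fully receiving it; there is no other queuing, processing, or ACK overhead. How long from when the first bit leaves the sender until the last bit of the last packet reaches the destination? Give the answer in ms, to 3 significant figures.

Per-hop transmission t_tx = L/R = 800/300000000 = 0.00266667 ms.
Per-hop propagation t_prop = 10000/300000000 = 0.0333333 ms.
Pipeline fill: first packet needs 2·t_tx to clear all hops; remaining 13 packets each add one t_tx.
Total = (2+14-1)·t_tx + 2·t_prop = 15·0.00266667 + 2·0.0333333 = 0.107 ms.

0.107 ms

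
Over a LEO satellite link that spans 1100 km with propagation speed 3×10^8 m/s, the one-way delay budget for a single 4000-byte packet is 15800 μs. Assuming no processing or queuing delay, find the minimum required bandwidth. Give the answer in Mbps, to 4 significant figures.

L = 32000 bits.
Propagation delay = 1100000 / 300000000 = 3666.67 μs.
Transmission budget = 15800 − 3666.67 = 12133.3 μs.
R ≥ L / t_tx = 32000 bits / 0.0121333 s = 2.637 Mbps.

2.637 Mbps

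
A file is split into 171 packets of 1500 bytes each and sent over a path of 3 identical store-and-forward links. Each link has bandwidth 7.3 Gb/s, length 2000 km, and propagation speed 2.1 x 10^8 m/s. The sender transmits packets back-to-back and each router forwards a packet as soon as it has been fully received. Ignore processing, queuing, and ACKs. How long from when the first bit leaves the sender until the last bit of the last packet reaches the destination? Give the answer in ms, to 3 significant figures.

28.9 ms

Per-hop transmission t_tx = L/R = 12000/7300000000 = 0.00164384 ms.
Per-hop propagation t_prop = 2000000/210000000 = 9.52381 ms.
Pipeline fill: first packet needs 3·t_tx to clear all hops; remaining 170 packets each add one t_tx.
Total = (3+171-1)·t_tx + 3·t_prop = 173·0.00164384 + 3·9.52381 = 28.9 ms.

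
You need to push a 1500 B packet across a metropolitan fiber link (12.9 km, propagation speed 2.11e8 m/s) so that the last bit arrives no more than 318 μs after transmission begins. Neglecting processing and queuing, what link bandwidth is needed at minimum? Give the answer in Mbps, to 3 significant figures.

L = 12000 bits.
Propagation delay = 12900 / 211000000 = 61.1374 μs.
Transmission budget = 318 − 61.1374 = 256.863 μs.
R ≥ L / t_tx = 12000 bits / 0.000256863 s = 46.7 Mbps.

46.7 Mbps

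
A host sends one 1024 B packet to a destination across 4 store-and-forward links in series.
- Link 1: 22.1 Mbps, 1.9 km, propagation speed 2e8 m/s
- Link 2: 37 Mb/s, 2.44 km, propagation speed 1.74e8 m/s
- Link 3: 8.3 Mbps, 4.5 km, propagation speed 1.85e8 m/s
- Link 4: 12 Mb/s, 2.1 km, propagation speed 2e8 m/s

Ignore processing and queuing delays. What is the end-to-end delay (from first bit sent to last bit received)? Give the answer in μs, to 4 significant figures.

L = 1024 × 8 = 8192 bits.
Transmission delays (L/R per hop): 370.679, 221.405, 986.988, 682.667 μs; sum = 2261.74 μs.
Propagation delays (d/s per hop): 9.5, 14.023, 24.3243, 10.5 μs; sum = 58.3473 μs.
End-to-end = 2320 μs.

2320 μs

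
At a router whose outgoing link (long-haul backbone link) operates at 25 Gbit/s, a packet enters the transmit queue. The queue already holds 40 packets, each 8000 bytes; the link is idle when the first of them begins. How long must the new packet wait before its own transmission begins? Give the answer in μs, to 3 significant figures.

Each queued packet: L/R = 64000/25000000000 = 2.56 μs.
40 queued → 102.4 μs.
Queuing delay = 102 μs.

102 μs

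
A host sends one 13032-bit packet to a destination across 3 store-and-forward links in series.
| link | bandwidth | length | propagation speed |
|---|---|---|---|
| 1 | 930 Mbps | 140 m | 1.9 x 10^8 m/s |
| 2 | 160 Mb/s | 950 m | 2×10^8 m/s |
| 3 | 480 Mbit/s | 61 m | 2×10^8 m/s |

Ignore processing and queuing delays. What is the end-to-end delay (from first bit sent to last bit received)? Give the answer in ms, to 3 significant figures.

Transmission delays (L/R per hop): 0.0140129, 0.08145, 0.02715 ms; sum = 0.122613 ms.
Propagation delays (d/s per hop): 0.000736842, 0.00475, 0.000305 ms; sum = 0.00579184 ms.
End-to-end = 0.128 ms.

0.128 ms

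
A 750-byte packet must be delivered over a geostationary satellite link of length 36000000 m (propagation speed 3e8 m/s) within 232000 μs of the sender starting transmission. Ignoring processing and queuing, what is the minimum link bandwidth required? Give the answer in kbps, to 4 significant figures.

L = 6000 bits.
Propagation delay = 36000000 / 300000000 = 120000 μs.
Transmission budget = 232000 − 120000 = 112000 μs.
R ≥ L / t_tx = 6000 bits / 0.112 s = 53.57 kbps.

53.57 kbps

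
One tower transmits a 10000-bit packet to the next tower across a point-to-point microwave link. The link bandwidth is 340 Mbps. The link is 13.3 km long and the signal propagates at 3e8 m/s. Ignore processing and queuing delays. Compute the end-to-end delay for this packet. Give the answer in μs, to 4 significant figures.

73.75 μs

Transmission delay = L/R = 10000 / 340000000 = 29.4118 μs.
Propagation delay = d/s = 13300 m / 300000000 m/s = 44.3333 μs.
Total = 73.75 μs.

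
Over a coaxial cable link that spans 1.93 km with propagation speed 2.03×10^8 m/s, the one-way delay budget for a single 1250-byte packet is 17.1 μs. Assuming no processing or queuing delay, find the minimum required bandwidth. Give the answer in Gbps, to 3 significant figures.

1.32 Gbps

L = 10000 bits.
Propagation delay = 1930 / 2.03e+08 = 9.50739 μs.
Transmission budget = 17.1 − 9.50739 = 7.59261 μs.
R ≥ L / t_tx = 10000 bits / 7.59261e-06 s = 1.32 Gbps.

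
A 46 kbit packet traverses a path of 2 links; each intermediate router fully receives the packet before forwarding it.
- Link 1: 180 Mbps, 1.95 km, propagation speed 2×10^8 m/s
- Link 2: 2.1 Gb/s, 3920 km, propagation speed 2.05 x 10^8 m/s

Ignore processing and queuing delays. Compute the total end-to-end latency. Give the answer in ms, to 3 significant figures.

L = 46000 bits.
Transmission delays (L/R per hop): 0.255556, 0.0219048 ms; sum = 0.27746 ms.
Propagation delays (d/s per hop): 0.00975, 19.122 ms; sum = 19.1317 ms.
End-to-end = 19.4 ms.

19.4 ms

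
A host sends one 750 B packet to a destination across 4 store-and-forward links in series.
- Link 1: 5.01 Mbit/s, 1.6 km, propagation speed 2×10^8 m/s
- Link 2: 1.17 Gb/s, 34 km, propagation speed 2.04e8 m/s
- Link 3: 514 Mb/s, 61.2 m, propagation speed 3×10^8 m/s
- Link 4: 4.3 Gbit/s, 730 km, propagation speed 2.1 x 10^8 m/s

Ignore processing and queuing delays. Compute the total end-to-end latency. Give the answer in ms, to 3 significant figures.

4.87 ms

L = 750 × 8 = 6000 bits.
Transmission delays (L/R per hop): 1.1976, 0.00512821, 0.0116732, 0.00139535 ms; sum = 1.2158 ms.
Propagation delays (d/s per hop): 0.008, 0.166667, 0.000204, 3.47619 ms; sum = 3.65106 ms.
End-to-end = 4.87 ms.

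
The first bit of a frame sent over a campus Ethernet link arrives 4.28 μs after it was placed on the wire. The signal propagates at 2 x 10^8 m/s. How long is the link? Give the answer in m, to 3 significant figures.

856 m

d = s × t_prop = 200000000 × 4.28e-06 = 856 m.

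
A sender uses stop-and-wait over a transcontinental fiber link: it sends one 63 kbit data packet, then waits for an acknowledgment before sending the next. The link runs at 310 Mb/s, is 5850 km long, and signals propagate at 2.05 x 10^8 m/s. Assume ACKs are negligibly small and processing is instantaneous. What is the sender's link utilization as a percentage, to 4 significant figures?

0.3548 %

t_tx = L/R = 63000/310000000 = 0.000203226 s.
t_prop = 5850000/2.05e+08 = 0.0285366 s; RTT = 0.0570732 s.
Cycle = t_tx + RTT = 0.0572764 s.
Utilization = t_tx / cycle = 0.000203226/0.0572764 = 0.3548 %.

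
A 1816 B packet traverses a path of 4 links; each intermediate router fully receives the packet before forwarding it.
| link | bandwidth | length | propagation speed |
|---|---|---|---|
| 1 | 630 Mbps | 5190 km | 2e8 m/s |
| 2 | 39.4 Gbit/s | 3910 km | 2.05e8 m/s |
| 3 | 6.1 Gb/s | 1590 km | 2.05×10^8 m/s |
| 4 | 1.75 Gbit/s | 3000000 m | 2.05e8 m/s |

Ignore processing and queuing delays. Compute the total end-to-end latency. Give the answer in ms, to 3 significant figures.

67.4 ms

L = 1816 × 8 = 14528 bits.
Transmission delays (L/R per hop): 0.0230603, 0.000368731, 0.00238164, 0.00830171 ms; sum = 0.0341124 ms.
Propagation delays (d/s per hop): 25.95, 19.0732, 7.7561, 14.6341 ms; sum = 67.4134 ms.
End-to-end = 67.4 ms.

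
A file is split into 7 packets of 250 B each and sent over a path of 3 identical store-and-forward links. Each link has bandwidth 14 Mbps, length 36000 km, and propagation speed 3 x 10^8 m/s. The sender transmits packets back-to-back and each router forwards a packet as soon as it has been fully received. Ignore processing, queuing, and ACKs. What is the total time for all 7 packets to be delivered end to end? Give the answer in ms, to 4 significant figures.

361.3 ms

Per-hop transmission t_tx = L/R = 2000/14000000 = 0.142857 ms.
Per-hop propagation t_prop = 36000000/300000000 = 120 ms.
Pipeline fill: first packet needs 3·t_tx to clear all hops; remaining 6 packets each add one t_tx.
Total = (3+7-1)·t_tx + 3·t_prop = 9·0.142857 + 3·120 = 361.3 ms.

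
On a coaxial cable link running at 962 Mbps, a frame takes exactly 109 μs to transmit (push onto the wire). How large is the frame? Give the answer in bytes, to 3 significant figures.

L = R × t_tx = 962000000 b/s × 0.000109 s = 104858 bits.
In bytes: 104858 / 8 = 13100 bytes.

13100 bytes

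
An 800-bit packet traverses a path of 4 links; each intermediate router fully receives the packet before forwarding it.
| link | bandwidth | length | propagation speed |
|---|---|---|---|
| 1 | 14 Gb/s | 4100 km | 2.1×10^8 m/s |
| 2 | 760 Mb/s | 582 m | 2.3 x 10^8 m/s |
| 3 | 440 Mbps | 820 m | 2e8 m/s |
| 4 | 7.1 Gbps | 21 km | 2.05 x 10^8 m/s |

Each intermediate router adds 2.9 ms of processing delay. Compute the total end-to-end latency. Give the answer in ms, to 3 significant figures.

Transmission delays (L/R per hop): 5.71429e-05, 0.00105263, 0.00181818, 0.000112676 ms; sum = 0.00304063 ms.
Propagation delays (d/s per hop): 19.5238, 0.00253043, 0.0041, 0.102439 ms; sum = 19.6329 ms.
Processing at 3 router(s): 3 × 2.9 ms = 8.7 ms.
End-to-end = 28.3 ms.

28.3 ms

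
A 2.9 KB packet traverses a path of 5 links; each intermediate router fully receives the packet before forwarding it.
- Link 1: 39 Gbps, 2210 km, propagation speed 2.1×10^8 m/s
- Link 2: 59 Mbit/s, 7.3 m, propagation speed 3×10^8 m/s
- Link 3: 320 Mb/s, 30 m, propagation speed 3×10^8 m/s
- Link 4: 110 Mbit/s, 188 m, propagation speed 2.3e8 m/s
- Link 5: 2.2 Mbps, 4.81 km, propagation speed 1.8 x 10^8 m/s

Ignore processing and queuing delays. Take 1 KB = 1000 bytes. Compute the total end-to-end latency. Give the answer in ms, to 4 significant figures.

L = 23200 bits.
Transmission delays (L/R per hop): 0.000594872, 0.39322, 0.0725, 0.210909, 10.5455 ms; sum = 11.2227 ms.
Propagation delays (d/s per hop): 10.5238, 2.43333e-05, 0.0001, 0.000817391, 0.0267222 ms; sum = 10.5515 ms.
End-to-end = 21.77 ms.

21.77 ms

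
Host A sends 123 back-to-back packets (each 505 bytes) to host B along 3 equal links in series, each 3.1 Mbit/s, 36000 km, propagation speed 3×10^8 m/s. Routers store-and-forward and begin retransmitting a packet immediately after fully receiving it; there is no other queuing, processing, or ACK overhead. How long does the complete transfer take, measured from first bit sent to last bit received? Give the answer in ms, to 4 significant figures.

Per-hop transmission t_tx = L/R = 4040/3100000 = 1.30323 ms.
Per-hop propagation t_prop = 36000000/300000000 = 120 ms.
Pipeline fill: first packet needs 3·t_tx to clear all hops; remaining 122 packets each add one t_tx.
Total = (3+123-1)·t_tx + 3·t_prop = 125·1.30323 + 3·120 = 522.9 ms.

522.9 ms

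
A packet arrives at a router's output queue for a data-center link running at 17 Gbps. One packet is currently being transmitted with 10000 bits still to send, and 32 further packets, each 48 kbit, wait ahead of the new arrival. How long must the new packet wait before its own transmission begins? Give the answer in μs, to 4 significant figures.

Each queued packet: L/R = 48000/17000000000 = 2.82353 μs.
32 queued → 90.3529 μs.
Plus remaining 10000 bits of current packet: 0.588235 μs.
Queuing delay = 90.94 μs.

90.94 μs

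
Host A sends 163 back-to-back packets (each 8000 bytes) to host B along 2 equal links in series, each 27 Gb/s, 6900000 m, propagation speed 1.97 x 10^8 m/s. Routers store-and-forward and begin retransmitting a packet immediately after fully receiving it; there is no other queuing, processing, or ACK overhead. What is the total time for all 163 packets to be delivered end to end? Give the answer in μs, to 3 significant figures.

70400 μs

Per-hop transmission t_tx = L/R = 64000/27000000000 = 2.37037 μs.
Per-hop propagation t_prop = 6900000/197000000 = 35025.4 μs.
Pipeline fill: first packet needs 2·t_tx to clear all hops; remaining 162 packets each add one t_tx.
Total = (2+163-1)·t_tx + 2·t_prop = 164·2.37037 + 2·35025.4 = 70400 μs.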